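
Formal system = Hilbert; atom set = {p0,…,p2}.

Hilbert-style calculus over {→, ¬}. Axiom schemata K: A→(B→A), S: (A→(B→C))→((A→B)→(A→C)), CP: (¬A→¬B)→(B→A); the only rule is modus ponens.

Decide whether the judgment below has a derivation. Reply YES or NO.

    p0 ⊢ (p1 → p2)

Enumerate valuations to refute Γ ⊢ Δ:
  v=000: Γ:[p0=F] Δ:[(p1 → p2)=T] refutes=False
  v=001: Γ:[p0=F] Δ:[(p1 → p2)=T] refutes=False
  v=010: Γ:[p0=F] Δ:[(p1 → p2)=F] refutes=False
  v=011: Γ:[p0=F] Δ:[(p1 → p2)=T] refutes=False
  v=100: Γ:[p0=T] Δ:[(p1 → p2)=T] refutes=False
  v=101: Γ:[p0=T] Δ:[(p1 → p2)=T] refutes=False
  v=110: Γ:[p0=T] Δ:[(p1 → p2)=F] refutes=True  ← countermodel

Result: NO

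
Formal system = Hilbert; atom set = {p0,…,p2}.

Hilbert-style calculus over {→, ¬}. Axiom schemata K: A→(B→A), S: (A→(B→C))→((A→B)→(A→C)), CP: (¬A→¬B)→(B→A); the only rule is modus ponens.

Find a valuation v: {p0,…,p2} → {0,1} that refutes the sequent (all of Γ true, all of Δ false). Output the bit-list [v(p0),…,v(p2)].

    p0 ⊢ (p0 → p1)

Truth-table refutation:
  v=000: Γ:[p0=F] Δ:[(p0 → p1)=T] refutes=False
  v=001: Γ:[p0=F] Δ:[(p0 → p1)=T] refutes=False
  v=010: Γ:[p0=F] Δ:[(p0 → p1)=T] refutes=False
  v=011: Γ:[p0=F] Δ:[(p0 → p1)=T] refutes=False
  v=100: Γ:[p0=T] Δ:[(p0 → p1)=F] refutes=True  ← countermodel

Result: [1, 0, 0]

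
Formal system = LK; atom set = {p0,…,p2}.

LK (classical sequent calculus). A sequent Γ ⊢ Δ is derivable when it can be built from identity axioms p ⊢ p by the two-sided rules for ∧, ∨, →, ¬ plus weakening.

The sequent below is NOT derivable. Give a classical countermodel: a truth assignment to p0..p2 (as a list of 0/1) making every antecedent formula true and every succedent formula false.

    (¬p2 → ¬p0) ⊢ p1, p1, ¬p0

Truth-table refutation:
  v=000: Γ:[(¬p2 → ¬p0)=T] Δ:[p1=F, p1=F, ¬p0=T] refutes=False
  v=001: Γ:[(¬p2 → ¬p0)=T] Δ:[p1=F, p1=F, ¬p0=T] refutes=False
  v=010: Γ:[(¬p2 → ¬p0)=T] Δ:[p1=T, p1=T, ¬p0=T] refutes=False
  v=011: Γ:[(¬p2 → ¬p0)=T] Δ:[p1=T, p1=T, ¬p0=T] refutes=False
  v=100: Γ:[(¬p2 → ¬p0)=F] Δ:[p1=F, p1=F, ¬p0=F] refutes=False
  v=101: Γ:[(¬p2 → ¬p0)=T] Δ:[p1=F, p1=F, ¬p0=F] refutes=True  ← countermodel

Result: [1, 0, 1]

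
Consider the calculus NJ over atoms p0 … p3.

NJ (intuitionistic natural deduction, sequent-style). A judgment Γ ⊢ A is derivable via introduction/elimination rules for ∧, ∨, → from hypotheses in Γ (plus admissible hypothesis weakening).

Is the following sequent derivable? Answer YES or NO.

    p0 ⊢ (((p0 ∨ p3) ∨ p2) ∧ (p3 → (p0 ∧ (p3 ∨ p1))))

Derivation trace:
[∧I] p0 ⊢ (((p0 ∨ p3) ∨ p2) ∧ (p3 → (p0 ∧ (p3 ∨ p1))))
  [∨I₁] p0 ⊢ ((p0 ∨ p3) ∨ p2)
    [∨I₁] p0 ⊢ (p0 ∨ p3)
      [Ax] p0 ⊢ p0
  [→I] p0 ⊢ (p3 → (p0 ∧ (p3 ∨ p1)))
    [∧I] p3, p0 ⊢ (p0 ∧ (p3 ∨ p1))
      [Ax] p0 ⊢ p0
      [∨I₁] p3 ⊢ (p3 ∨ p1)
        [Ax] p3 ⊢ p3

Result: YES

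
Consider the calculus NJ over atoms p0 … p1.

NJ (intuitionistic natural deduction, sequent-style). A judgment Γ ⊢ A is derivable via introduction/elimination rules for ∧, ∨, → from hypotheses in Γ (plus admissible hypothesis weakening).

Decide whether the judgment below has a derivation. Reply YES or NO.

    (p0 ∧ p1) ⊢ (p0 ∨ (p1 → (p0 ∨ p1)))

Derivation (root first):
[Wk] (p0 ∧ p1) ⊢ (p0 ∨ (p1 → (p0 ∨ p1)))
  [∨I₂]  ⊢ (p0 ∨ (p1 → (p0 ∨ p1)))
    [→I]  ⊢ (p1 → (p0 ∨ p1))
      [∨I₂] p1 ⊢ (p0 ∨ p1)
        [Ax] p1 ⊢ p1

Result: YES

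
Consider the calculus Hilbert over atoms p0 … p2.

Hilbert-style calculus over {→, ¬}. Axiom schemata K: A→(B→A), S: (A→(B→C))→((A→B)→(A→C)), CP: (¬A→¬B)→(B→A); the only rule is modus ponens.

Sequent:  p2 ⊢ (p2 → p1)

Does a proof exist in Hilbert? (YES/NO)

Search for a countermodel by truth-table:
  v=000: Γ:[p2=F] Δ:[(p2 → p1)=T] refutes=False
  v=001: Γ:[p2=T] Δ:[(p2 → p1)=F] refutes=True  ← countermodel

Result: NO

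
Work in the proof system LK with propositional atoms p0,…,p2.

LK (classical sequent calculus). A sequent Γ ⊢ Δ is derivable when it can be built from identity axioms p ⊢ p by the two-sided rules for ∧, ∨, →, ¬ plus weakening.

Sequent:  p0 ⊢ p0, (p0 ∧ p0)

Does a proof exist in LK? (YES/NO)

Proof tree:
[∧R] p0 ⊢ p0, (p0 ∧ p0)
  [WR] p0 ⊢ p0, p0
    [Ax] p0 ⊢ p0
  [Ax] p0 ⊢ p0

Result: YES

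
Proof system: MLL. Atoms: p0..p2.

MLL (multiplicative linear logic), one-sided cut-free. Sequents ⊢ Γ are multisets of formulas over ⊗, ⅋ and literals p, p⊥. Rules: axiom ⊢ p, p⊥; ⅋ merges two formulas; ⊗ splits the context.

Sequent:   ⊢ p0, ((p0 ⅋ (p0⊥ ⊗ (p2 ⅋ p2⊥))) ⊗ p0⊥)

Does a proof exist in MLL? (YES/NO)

Derivation (root first):
[⊗]  ⊢ p0, ((p0 ⅋ (p0⊥ ⊗ (p2 ⅋ p2⊥))) ⊗ p0⊥)
  [⅋]  ⊢ (p0 ⅋ (p0⊥ ⊗ (p2 ⅋ p2⊥)))
    [⊗]  ⊢ p0, (p0⊥ ⊗ (p2 ⅋ p2⊥))
      [Ax]  ⊢ p0, p0⊥
      [⅋]  ⊢ (p2 ⅋ p2⊥)
        [Ax]  ⊢ p2, p2⊥
  [Ax]  ⊢ p0, p0⊥

Result: YES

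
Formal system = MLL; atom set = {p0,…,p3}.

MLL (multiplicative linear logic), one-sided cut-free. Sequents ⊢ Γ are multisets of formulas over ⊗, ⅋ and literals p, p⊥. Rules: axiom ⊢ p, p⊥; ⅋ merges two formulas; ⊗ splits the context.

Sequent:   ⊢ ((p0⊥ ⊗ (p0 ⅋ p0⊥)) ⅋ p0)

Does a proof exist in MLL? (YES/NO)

Derivation trace:
[⅋]  ⊢ ((p0⊥ ⊗ (p0 ⅋ p0⊥)) ⅋ p0)
  [⊗]  ⊢ p0, (p0⊥ ⊗ (p0 ⅋ p0⊥))
    [Ax]  ⊢ p0, p0⊥
    [⅋]  ⊢ (p0 ⅋ p0⊥)
      [Ax]  ⊢ p0, p0⊥

Result: YES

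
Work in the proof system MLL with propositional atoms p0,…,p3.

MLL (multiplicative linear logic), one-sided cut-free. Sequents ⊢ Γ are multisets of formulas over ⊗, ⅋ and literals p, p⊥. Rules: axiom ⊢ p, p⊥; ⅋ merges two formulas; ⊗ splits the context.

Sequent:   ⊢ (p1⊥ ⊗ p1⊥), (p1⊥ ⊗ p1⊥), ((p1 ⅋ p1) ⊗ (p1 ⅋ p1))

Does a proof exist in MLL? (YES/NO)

Derivation (root first):
[⊗]  ⊢ (p1⊥ ⊗ p1⊥), (p1⊥ ⊗ p1⊥), ((p1 ⅋ p1) ⊗ (p1 ⅋ p1))
  [⅋]  ⊢ (p1⊥ ⊗ p1⊥), (p1 ⅋ p1)
    [⊗]  ⊢ p1, p1, (p1⊥ ⊗ p1⊥)
      [Ax]  ⊢ p1, p1⊥
      [Ax]  ⊢ p1, p1⊥
  [⅋]  ⊢ (p1⊥ ⊗ p1⊥), (p1 ⅋ p1)
    [⊗]  ⊢ p1, p1, (p1⊥ ⊗ p1⊥)
      [Ax]  ⊢ p1, p1⊥
      [Ax]  ⊢ p1, p1⊥

Result: YES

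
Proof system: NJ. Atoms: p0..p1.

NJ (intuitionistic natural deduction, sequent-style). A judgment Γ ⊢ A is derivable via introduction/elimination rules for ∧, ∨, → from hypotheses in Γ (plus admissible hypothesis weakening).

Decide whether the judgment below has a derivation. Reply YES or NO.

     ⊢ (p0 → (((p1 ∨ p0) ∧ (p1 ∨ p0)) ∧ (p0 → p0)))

Proof tree:
[→I]  ⊢ (p0 → (((p1 ∨ p0) ∧ (p1 ∨ p0)) ∧ (p0 → p0)))
  [∧I] p0 ⊢ (((p1 ∨ p0) ∧ (p1 ∨ p0)) ∧ (p0 → p0))
    [∧I] p0 ⊢ ((p1 ∨ p0) ∧ (p1 ∨ p0))
      [∨I₂] p0 ⊢ (p1 ∨ p0)
        [Ax] p0 ⊢ p0
      [∨I₂] p0 ⊢ (p1 ∨ p0)
        [Ax] p0 ⊢ p0
    [→I]  ⊢ (p0 → p0)
      [Ax] p0 ⊢ p0

Result: YES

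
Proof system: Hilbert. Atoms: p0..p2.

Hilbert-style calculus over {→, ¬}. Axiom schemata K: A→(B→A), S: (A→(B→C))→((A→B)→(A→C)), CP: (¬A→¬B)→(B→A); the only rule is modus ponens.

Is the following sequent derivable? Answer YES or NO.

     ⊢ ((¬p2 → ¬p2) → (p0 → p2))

Search for a countermodel by truth-table:
  v=000: Γ:[] Δ:[((¬p2 → ¬p2) → (p0 → p2))=T] refutes=False
  v=001: Γ:[] Δ:[((¬p2 → ¬p2) → (p0 → p2))=T] refutes=False
  v=010: Γ:[] Δ:[((¬p2 → ¬p2) → (p0 → p2))=T] refutes=False
  v=011: Γ:[] Δ:[((¬p2 → ¬p2) → (p0 → p2))=T] refutes=False
  v=100: Γ:[] Δ:[((¬p2 → ¬p2) → (p0 → p2))=F] refutes=True  ← countermodel

Result: NO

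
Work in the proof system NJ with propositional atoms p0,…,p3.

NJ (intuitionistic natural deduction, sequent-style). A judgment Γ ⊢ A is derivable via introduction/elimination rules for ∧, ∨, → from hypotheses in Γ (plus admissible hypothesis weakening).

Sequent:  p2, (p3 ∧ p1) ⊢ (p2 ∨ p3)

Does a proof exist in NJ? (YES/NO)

Derivation trace:
[Wk] p2, (p3 ∧ p1) ⊢ (p2 ∨ p3)
  [∨I₁] p2 ⊢ (p2 ∨ p3)
    [Ax] p2 ⊢ p2

Result: YES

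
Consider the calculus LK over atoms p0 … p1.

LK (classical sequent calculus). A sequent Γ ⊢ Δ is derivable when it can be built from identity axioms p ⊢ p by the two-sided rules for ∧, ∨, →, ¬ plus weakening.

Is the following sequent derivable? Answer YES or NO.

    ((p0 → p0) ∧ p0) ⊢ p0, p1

Derivation (root first):
[∧L] ((p0 → p0) ∧ p0) ⊢ p0, p1
  [WR] p0, (p0 → p0) ⊢ p0, p1
    [→L] p0, (p0 → p0) ⊢ p0
      [Ax] p0 ⊢ p0
      [Ax] p0 ⊢ p0

Result: YES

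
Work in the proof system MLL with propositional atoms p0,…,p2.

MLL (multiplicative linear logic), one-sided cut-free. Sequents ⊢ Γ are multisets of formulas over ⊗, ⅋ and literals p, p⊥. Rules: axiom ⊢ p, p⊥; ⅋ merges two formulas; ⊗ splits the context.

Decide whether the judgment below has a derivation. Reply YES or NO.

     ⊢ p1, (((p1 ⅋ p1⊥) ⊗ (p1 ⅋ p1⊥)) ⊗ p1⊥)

Derivation trace:
[⊗]  ⊢ p1, (((p1 ⅋ p1⊥) ⊗ (p1 ⅋ p1⊥)) ⊗ p1⊥)
  [⊗]  ⊢ ((p1 ⅋ p1⊥) ⊗ (p1 ⅋ p1⊥))
    [⅋]  ⊢ (p1 ⅋ p1⊥)
      [Ax]  ⊢ p1, p1⊥
    [⅋]  ⊢ (p1 ⅋ p1⊥)
      [Ax]  ⊢ p1, p1⊥
  [Ax]  ⊢ p1, p1⊥

Result: YES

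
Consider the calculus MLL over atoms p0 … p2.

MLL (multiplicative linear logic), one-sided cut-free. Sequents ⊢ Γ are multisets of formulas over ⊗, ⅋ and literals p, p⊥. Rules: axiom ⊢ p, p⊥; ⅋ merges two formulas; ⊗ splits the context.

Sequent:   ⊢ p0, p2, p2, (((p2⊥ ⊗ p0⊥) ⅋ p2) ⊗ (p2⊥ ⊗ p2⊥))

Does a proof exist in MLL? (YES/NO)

Proof tree:
[⊗]  ⊢ p0, p2, p2, (((p2⊥ ⊗ p0⊥) ⅋ p2) ⊗ (p2⊥ ⊗ p2⊥))
  [⅋]  ⊢ p0, ((p2⊥ ⊗ p0⊥) ⅋ p2)
    [⊗]  ⊢ p2, p0, (p2⊥ ⊗ p0⊥)
      [Ax]  ⊢ p2, p2⊥
      [Ax]  ⊢ p0, p0⊥
  [⊗]  ⊢ p2, p2, (p2⊥ ⊗ p2⊥)
    [Ax]  ⊢ p2, p2⊥
    [Ax]  ⊢ p2, p2⊥

Result: YES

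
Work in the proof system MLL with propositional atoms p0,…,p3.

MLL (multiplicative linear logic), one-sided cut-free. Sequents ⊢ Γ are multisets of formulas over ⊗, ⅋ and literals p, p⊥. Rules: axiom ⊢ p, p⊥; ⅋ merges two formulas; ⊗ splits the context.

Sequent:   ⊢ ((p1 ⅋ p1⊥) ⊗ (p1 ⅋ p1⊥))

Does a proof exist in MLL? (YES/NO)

Derivation trace:
[⊗]  ⊢ ((p1 ⅋ p1⊥) ⊗ (p1 ⅋ p1⊥))
  [⅋]  ⊢ (p1 ⅋ p1⊥)
    [Ax]  ⊢ p1, p1⊥
  [⅋]  ⊢ (p1 ⅋ p1⊥)
    [Ax]  ⊢ p1, p1⊥

Result: YES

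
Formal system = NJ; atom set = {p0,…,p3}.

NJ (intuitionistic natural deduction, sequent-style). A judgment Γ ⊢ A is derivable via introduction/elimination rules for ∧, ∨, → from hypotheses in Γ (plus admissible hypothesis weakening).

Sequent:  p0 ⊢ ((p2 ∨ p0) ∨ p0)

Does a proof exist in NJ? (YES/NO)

Derivation (root first):
[∨I₁] p0 ⊢ ((p2 ∨ p0) ∨ p0)
  [∨I₂] p0 ⊢ (p2 ∨ p0)
    [Ax] p0 ⊢ p0

Result: YES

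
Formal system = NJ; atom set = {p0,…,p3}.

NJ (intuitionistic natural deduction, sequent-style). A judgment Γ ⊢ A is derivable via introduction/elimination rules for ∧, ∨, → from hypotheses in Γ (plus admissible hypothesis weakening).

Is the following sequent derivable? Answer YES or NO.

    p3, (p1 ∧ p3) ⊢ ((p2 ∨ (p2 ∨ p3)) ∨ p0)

Derivation trace:
[∨I₁] p3, (p1 ∧ p3) ⊢ ((p2 ∨ (p2 ∨ p3)) ∨ p0)
  [∨I₂] p3, (p1 ∧ p3) ⊢ (p2 ∨ (p2 ∨ p3))
    [∨I₂] p3, (p1 ∧ p3) ⊢ (p2 ∨ p3)
      [Wk] p3, (p1 ∧ p3) ⊢ p3
        [Ax] p3 ⊢ p3

Result: YES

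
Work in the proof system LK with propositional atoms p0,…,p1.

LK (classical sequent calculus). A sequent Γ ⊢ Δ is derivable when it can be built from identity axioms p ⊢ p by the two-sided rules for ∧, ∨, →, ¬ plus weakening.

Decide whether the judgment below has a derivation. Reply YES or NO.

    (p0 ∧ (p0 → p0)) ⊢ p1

Truth-table refutation:
  v=00: Γ:[(p0 ∧ (p0 → p0))=F] Δ:[p1=F] refutes=False
  v=01: Γ:[(p0 ∧ (p0 → p0))=F] Δ:[p1=T] refutes=False
  v=10: Γ:[(p0 ∧ (p0 → p0))=T] Δ:[p1=F] refutes=True  ← countermodel

Result: NO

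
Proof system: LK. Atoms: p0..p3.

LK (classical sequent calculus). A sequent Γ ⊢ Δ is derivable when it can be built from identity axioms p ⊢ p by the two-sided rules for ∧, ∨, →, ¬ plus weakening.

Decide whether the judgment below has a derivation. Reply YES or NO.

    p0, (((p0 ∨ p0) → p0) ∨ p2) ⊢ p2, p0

Derivation (root first):
[∨L] p0, (((p0 ∨ p0) → p0) ∨ p2) ⊢ p2, p0
  [→L] p0, ((p0 ∨ p0) → p0) ⊢ p0
    [∨R] p0 ⊢ (p0 ∨ p0)
      [WR] p0 ⊢ p0, p0
        [Ax] p0 ⊢ p0
    [WR] p0 ⊢ p0, p0
      [Ax] p0 ⊢ p0
  [Ax] p2 ⊢ p2

Result: YES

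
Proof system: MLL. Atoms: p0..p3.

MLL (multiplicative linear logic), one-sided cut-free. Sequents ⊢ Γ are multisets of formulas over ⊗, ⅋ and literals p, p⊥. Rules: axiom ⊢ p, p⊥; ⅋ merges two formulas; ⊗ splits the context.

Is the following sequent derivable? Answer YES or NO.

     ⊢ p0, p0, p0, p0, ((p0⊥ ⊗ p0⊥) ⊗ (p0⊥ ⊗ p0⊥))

Proof tree:
[⊗]  ⊢ p0, p0, p0, p0, ((p0⊥ ⊗ p0⊥) ⊗ (p0⊥ ⊗ p0⊥))
  [⊗]  ⊢ p0, p0, (p0⊥ ⊗ p0⊥)
    [Ax]  ⊢ p0, p0⊥
    [Ax]  ⊢ p0, p0⊥
  [⊗]  ⊢ p0, p0, (p0⊥ ⊗ p0⊥)
    [Ax]  ⊢ p0, p0⊥
    [Ax]  ⊢ p0, p0⊥

Result: YES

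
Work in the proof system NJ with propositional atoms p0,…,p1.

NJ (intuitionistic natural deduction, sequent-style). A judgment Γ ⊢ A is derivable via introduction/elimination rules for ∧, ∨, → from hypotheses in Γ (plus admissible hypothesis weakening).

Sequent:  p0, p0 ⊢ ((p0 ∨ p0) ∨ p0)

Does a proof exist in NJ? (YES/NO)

Derivation (root first):
[∨I₁] p0, p0 ⊢ ((p0 ∨ p0) ∨ p0)
  [Wk] p0, p0 ⊢ (p0 ∨ p0)
    [∨I₁] p0 ⊢ (p0 ∨ p0)
      [Ax] p0 ⊢ p0

Result: YES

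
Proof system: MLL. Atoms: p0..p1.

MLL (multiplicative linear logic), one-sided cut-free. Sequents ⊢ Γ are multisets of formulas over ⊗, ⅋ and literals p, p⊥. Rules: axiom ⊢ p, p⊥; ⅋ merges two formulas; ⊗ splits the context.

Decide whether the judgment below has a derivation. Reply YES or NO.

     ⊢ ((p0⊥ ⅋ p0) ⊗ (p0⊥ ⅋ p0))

Proof tree:
[⊗]  ⊢ ((p0⊥ ⅋ p0) ⊗ (p0⊥ ⅋ p0))
  [⅋]  ⊢ (p0⊥ ⅋ p0)
    [Ax]  ⊢ p0, p0⊥
  [⅋]  ⊢ (p0⊥ ⅋ p0)
    [Ax]  ⊢ p0, p0⊥

Result: YES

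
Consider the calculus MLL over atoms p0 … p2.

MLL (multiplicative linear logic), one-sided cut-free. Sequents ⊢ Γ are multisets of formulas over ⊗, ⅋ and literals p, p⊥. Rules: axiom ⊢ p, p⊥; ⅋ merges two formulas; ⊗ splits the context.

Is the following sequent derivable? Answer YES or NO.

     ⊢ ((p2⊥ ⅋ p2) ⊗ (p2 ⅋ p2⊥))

Derivation (root first):
[⊗]  ⊢ ((p2⊥ ⅋ p2) ⊗ (p2 ⅋ p2⊥))
  [⅋]  ⊢ (p2⊥ ⅋ p2)
    [Ax]  ⊢ p2, p2⊥
  [⅋]  ⊢ (p2 ⅋ p2⊥)
    [Ax]  ⊢ p2, p2⊥

Result: YES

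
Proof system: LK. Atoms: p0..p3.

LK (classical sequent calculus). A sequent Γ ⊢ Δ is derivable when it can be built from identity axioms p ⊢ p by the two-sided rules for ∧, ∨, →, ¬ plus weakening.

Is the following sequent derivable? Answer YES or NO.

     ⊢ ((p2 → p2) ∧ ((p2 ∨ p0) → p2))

Search for a countermodel by truth-table:
  v=0000: Γ:[] Δ:[((p2 → p2) ∧ ((p2 ∨ p0) → p2))=T] refutes=False
  v=0001: Γ:[] Δ:[((p2 → p2) ∧ ((p2 ∨ p0) → p2))=T] refutes=False
  v=0010: Γ:[] Δ:[((p2 → p2) ∧ ((p2 ∨ p0) → p2))=T] refutes=False
  v=0011: Γ:[] Δ:[((p2 → p2) ∧ ((p2 ∨ p0) → p2))=T] refutes=False
  v=0100: Γ:[] Δ:[((p2 → p2) ∧ ((p2 ∨ p0) → p2))=T] refutes=False
  v=0101: Γ:[] Δ:[((p2 → p2) ∧ ((p2 ∨ p0) → p2))=T] refutes=False
  v=0110: Γ:[] Δ:[((p2 → p2) ∧ ((p2 ∨ p0) → p2))=T] refutes=False
  v=0111: Γ:[] Δ:[((p2 → p2) ∧ ((p2 ∨ p0) → p2))=T] refutes=False
  v=1000: Γ:[] Δ:[((p2 → p2) ∧ ((p2 ∨ p0) → p2))=F] refutes=True  ← countermodel

Result: NO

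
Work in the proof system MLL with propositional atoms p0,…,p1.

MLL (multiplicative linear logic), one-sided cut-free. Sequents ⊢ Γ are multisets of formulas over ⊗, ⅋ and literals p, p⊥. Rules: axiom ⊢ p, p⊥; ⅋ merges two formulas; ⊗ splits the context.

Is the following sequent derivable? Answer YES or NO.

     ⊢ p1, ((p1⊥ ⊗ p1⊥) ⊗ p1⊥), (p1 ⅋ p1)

Derivation trace:
[⅋]  ⊢ p1, ((p1⊥ ⊗ p1⊥) ⊗ p1⊥), (p1 ⅋ p1)
  [⊗]  ⊢ p1, p1, p1, ((p1⊥ ⊗ p1⊥) ⊗ p1⊥)
    [⊗]  ⊢ p1, p1, (p1⊥ ⊗ p1⊥)
      [Ax]  ⊢ p1, p1⊥
      [Ax]  ⊢ p1, p1⊥
    [Ax]  ⊢ p1, p1⊥

Result: YES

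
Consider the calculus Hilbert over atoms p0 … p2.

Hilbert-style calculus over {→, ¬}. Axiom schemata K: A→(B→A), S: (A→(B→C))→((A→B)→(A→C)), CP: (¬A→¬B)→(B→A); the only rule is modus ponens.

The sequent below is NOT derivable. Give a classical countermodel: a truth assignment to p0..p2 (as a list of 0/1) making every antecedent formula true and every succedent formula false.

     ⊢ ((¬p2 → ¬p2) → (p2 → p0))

Enumerate valuations to refute Γ ⊢ Δ:
  v=000: Γ:[] Δ:[((¬p2 → ¬p2) → (p2 → p0))=T] refutes=False
  v=001: Γ:[] Δ:[((¬p2 → ¬p2) → (p2 → p0))=F] refutes=True  ← countermodel

Result: [0, 0, 1]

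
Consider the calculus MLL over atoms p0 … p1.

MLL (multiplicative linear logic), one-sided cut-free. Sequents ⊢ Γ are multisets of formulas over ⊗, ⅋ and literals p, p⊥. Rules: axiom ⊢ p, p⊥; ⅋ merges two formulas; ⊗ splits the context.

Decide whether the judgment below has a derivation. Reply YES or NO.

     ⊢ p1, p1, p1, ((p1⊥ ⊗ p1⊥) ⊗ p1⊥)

Derivation trace:
[⊗]  ⊢ p1, p1, p1, ((p1⊥ ⊗ p1⊥) ⊗ p1⊥)
  [⊗]  ⊢ p1, p1, (p1⊥ ⊗ p1⊥)
    [Ax]  ⊢ p1, p1⊥
    [Ax]  ⊢ p1, p1⊥
  [Ax]  ⊢ p1, p1⊥

Result: YES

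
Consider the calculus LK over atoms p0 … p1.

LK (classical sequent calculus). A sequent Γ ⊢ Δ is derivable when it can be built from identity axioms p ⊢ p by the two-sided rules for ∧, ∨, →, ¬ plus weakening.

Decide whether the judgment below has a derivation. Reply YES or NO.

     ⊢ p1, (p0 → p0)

Proof tree:
[→R]  ⊢ p1, (p0 → p0)
  [WR] p0 ⊢ p0, p1
    [Ax] p0 ⊢ p0

Result: YES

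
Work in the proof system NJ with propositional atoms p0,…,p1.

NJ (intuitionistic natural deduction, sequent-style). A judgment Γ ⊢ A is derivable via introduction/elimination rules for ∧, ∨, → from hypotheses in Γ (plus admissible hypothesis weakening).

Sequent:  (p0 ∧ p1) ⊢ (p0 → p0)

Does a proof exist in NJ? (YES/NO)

Derivation trace:
[→I] (p0 ∧ p1) ⊢ (p0 → p0)
  [Wk] p0, (p0 ∧ p1) ⊢ p0
    [Ax] p0 ⊢ p0

Result: YES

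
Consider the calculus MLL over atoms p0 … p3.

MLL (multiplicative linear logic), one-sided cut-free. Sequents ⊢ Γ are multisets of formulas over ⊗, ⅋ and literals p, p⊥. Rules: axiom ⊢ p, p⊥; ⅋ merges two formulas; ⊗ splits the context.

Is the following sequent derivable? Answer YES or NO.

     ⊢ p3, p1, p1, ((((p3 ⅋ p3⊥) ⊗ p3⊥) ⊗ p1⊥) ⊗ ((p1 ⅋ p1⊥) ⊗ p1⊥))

Derivation trace:
[⊗]  ⊢ p3, p1, p1, ((((p3 ⅋ p3⊥) ⊗ p3⊥) ⊗ p1⊥) ⊗ ((p1 ⅋ p1⊥) ⊗ p1⊥))
  [⊗]  ⊢ p3, p1, (((p3 ⅋ p3⊥) ⊗ p3⊥) ⊗ p1⊥)
    [⊗]  ⊢ p3, ((p3 ⅋ p3⊥) ⊗ p3⊥)
      [⅋]  ⊢ (p3 ⅋ p3⊥)
        [Ax]  ⊢ p3, p3⊥
      [Ax]  ⊢ p3, p3⊥
    [Ax]  ⊢ p1, p1⊥
  [⊗]  ⊢ p1, ((p1 ⅋ p1⊥) ⊗ p1⊥)
    [⅋]  ⊢ (p1 ⅋ p1⊥)
      [Ax]  ⊢ p1, p1⊥
    [Ax]  ⊢ p1, p1⊥

Result: YES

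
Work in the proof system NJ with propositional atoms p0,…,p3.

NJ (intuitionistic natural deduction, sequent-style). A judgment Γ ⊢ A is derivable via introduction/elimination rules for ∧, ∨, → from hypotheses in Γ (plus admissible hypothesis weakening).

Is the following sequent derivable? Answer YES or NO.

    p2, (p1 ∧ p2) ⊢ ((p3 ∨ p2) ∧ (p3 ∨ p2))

Derivation (root first):
[∧I] p2, (p1 ∧ p2) ⊢ ((p3 ∨ p2) ∧ (p3 ∨ p2))
  [Wk] p2, (p1 ∧ p2) ⊢ (p3 ∨ p2)
    [∨I₂] p2 ⊢ (p3 ∨ p2)
      [Ax] p2 ⊢ p2
  [Wk] p2, (p1 ∧ p2) ⊢ (p3 ∨ p2)
    [∨I₂] p2 ⊢ (p3 ∨ p2)
      [Ax] p2 ⊢ p2

Result: YES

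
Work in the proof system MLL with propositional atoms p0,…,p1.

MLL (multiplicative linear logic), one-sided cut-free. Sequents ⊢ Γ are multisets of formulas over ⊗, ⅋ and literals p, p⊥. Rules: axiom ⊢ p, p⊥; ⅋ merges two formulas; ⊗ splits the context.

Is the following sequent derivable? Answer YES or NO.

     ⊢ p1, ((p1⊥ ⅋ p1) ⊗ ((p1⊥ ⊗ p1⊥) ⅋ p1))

Derivation trace:
[⊗]  ⊢ p1, ((p1⊥ ⅋ p1) ⊗ ((p1⊥ ⊗ p1⊥) ⅋ p1))
  [⅋]  ⊢ (p1⊥ ⅋ p1)
    [Ax]  ⊢ p1, p1⊥
  [⅋]  ⊢ p1, ((p1⊥ ⊗ p1⊥) ⅋ p1)
    [⊗]  ⊢ p1, p1, (p1⊥ ⊗ p1⊥)
      [Ax]  ⊢ p1, p1⊥
      [Ax]  ⊢ p1, p1⊥

Result: YES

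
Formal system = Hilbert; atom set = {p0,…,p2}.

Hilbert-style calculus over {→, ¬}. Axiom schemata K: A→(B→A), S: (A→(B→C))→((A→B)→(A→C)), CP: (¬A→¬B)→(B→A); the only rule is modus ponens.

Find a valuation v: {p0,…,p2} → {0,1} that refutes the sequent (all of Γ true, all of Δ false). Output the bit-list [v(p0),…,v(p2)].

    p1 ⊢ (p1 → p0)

Enumerate valuations to refute Γ ⊢ Δ:
  v=000: Γ:[p1=F] Δ:[(p1 → p0)=T] refutes=False
  v=001: Γ:[p1=F] Δ:[(p1 → p0)=T] refutes=False
  v=010: Γ:[p1=T] Δ:[(p1 → p0)=F] refutes=True  ← countermodel

Result: [0, 1, 0]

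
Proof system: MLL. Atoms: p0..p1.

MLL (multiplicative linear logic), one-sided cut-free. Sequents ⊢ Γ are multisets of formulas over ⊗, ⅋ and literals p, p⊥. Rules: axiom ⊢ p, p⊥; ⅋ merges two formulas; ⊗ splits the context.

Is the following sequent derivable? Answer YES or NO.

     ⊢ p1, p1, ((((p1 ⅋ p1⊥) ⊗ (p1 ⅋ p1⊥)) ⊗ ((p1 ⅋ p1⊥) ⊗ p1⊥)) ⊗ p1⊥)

Derivation trace:
[⊗]  ⊢ p1, p1, ((((p1 ⅋ p1⊥) ⊗ (p1 ⅋ p1⊥)) ⊗ ((p1 ⅋ p1⊥) ⊗ p1⊥)) ⊗ p1⊥)
  [⊗]  ⊢ p1, (((p1 ⅋ p1⊥) ⊗ (p1 ⅋ p1⊥)) ⊗ ((p1 ⅋ p1⊥) ⊗ p1⊥))
    [⊗]  ⊢ ((p1 ⅋ p1⊥) ⊗ (p1 ⅋ p1⊥))
      [⅋]  ⊢ (p1 ⅋ p1⊥)
        [Ax]  ⊢ p1, p1⊥
      [⅋]  ⊢ (p1 ⅋ p1⊥)
        [Ax]  ⊢ p1, p1⊥
    [⊗]  ⊢ p1, ((p1 ⅋ p1⊥) ⊗ p1⊥)
      [⅋]  ⊢ (p1 ⅋ p1⊥)
        [Ax]  ⊢ p1, p1⊥
      [Ax]  ⊢ p1, p1⊥
  [Ax]  ⊢ p1, p1⊥

Result: YES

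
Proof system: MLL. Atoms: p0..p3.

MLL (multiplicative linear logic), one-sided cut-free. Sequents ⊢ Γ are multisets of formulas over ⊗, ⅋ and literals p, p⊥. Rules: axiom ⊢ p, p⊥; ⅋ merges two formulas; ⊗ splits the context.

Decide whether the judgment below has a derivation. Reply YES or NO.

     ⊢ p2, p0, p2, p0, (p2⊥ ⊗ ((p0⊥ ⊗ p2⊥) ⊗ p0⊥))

Derivation (root first):
[⊗]  ⊢ p2, p0, p2, p0, (p2⊥ ⊗ ((p0⊥ ⊗ p2⊥) ⊗ p0⊥))
  [Ax]  ⊢ p2, p2⊥
  [⊗]  ⊢ p0, p2, p0, ((p0⊥ ⊗ p2⊥) ⊗ p0⊥)
    [⊗]  ⊢ p0, p2, (p0⊥ ⊗ p2⊥)
      [Ax]  ⊢ p0, p0⊥
      [Ax]  ⊢ p2, p2⊥
    [Ax]  ⊢ p0, p0⊥

Result: YES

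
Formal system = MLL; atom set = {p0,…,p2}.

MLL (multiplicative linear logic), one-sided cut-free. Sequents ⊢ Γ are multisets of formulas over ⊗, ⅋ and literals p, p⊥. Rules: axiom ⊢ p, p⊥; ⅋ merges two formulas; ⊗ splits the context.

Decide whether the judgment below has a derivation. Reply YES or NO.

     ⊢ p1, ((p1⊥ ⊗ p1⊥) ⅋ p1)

Proof tree:
[⅋]  ⊢ p1, ((p1⊥ ⊗ p1⊥) ⅋ p1)
  [⊗]  ⊢ p1, p1, (p1⊥ ⊗ p1⊥)
    [Ax]  ⊢ p1, p1⊥
    [Ax]  ⊢ p1, p1⊥

Result: YES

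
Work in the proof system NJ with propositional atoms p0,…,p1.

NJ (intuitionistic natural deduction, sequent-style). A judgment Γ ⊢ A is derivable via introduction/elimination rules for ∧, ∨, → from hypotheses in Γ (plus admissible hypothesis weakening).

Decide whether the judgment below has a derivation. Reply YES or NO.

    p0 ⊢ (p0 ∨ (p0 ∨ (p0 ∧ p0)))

Proof tree:
[∨I₂] p0 ⊢ (p0 ∨ (p0 ∨ (p0 ∧ p0)))
  [∨I₂] p0 ⊢ (p0 ∨ (p0 ∧ p0))
    [∧I] p0 ⊢ (p0 ∧ p0)
      [Ax] p0 ⊢ p0
      [Ax] p0 ⊢ p0

Result: YES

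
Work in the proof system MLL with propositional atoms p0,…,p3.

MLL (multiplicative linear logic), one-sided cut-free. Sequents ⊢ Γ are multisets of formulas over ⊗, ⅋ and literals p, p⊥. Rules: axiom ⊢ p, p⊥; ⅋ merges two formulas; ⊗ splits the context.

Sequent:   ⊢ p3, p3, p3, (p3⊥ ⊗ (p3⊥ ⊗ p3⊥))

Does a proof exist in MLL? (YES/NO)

Proof tree:
[⊗]  ⊢ p3, p3, p3, (p3⊥ ⊗ (p3⊥ ⊗ p3⊥))
  [Ax]  ⊢ p3, p3⊥
  [⊗]  ⊢ p3, p3, (p3⊥ ⊗ p3⊥)
    [Ax]  ⊢ p3, p3⊥
    [Ax]  ⊢ p3, p3⊥

Result: YES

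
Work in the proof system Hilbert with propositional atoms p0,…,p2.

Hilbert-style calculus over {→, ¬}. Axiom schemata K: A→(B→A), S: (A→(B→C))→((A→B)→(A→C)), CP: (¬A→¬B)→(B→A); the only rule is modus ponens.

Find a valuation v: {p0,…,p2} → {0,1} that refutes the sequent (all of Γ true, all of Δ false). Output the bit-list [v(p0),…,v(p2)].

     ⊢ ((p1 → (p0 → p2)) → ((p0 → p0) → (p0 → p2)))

Search for a countermodel by truth-table:
  v=000: Γ:[] Δ:[((p1 → (p0 → p2)) → ((p0 → p0) → (p0 → p2)))=T] refutes=False
  v=001: Γ:[] Δ:[((p1 → (p0 → p2)) → ((p0 → p0) → (p0 → p2)))=T] refutes=False
  v=010: Γ:[] Δ:[((p1 → (p0 → p2)) → ((p0 → p0) → (p0 → p2)))=T] refutes=False
  v=011: Γ:[] Δ:[((p1 → (p0 → p2)) → ((p0 → p0) → (p0 → p2)))=T] refutes=False
  v=100: Γ:[] Δ:[((p1 → (p0 → p2)) → ((p0 → p0) → (p0 → p2)))=F] refutes=True  ← countermodel

Result: [1, 0, 0]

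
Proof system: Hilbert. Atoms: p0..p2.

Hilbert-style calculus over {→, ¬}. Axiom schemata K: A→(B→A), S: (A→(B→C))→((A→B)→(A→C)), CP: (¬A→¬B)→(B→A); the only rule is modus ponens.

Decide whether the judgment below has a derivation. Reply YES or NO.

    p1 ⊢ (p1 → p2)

Search for a countermodel by truth-table:
  v=000: Γ:[p1=F] Δ:[(p1 → p2)=T] refutes=False
  v=001: Γ:[p1=F] Δ:[(p1 → p2)=T] refutes=False
  v=010: Γ:[p1=T] Δ:[(p1 → p2)=F] refutes=True  ← countermodel

Result: NO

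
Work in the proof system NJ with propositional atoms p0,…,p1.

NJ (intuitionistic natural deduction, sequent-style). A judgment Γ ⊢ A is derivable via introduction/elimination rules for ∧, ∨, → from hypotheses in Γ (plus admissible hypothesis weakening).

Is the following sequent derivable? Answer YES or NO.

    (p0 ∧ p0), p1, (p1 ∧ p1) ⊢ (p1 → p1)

Derivation trace:
[→I] (p0 ∧ p0), p1, (p1 ∧ p1) ⊢ (p1 → p1)
  [Wk] p1, (p0 ∧ p0), p1, (p1 ∧ p1) ⊢ p1
    [Wk] p1, (p0 ∧ p0), p1 ⊢ p1
      [Wk] p1, (p0 ∧ p0) ⊢ p1
        [Ax] p1 ⊢ p1

Result: YES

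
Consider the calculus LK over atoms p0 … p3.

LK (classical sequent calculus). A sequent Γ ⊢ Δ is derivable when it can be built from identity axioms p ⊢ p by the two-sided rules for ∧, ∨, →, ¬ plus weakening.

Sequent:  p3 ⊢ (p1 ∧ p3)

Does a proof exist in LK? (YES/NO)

Search for a countermodel by truth-table:
  v=0000: Γ:[p3=F] Δ:[(p1 ∧ p3)=F] refutes=False
  v=0001: Γ:[p3=T] Δ:[(p1 ∧ p3)=F] refutes=True  ← countermodel

Result: NO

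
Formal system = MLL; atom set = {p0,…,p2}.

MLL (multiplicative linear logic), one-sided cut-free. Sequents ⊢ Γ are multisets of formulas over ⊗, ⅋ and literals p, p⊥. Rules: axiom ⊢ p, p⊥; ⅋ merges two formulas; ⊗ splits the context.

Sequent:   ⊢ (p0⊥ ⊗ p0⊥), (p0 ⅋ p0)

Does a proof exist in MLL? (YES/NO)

Derivation trace:
[⅋]  ⊢ (p0⊥ ⊗ p0⊥), (p0 ⅋ p0)
  [⊗]  ⊢ p0, p0, (p0⊥ ⊗ p0⊥)
    [Ax]  ⊢ p0, p0⊥
    [Ax]  ⊢ p0, p0⊥

Result: YES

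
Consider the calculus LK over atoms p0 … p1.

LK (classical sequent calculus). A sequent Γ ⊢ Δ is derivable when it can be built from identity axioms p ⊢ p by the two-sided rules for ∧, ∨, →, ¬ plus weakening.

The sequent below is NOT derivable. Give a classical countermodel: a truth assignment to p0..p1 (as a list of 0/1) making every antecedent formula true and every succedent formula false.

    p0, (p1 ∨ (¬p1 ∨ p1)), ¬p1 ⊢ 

Search for a countermodel by truth-table:
  v=00: Γ:[p0=F, (p1 ∨ (¬p1 ∨ p1))=T, ¬p1=T] Δ:[] refutes=False
  v=01: Γ:[p0=F, (p1 ∨ (¬p1 ∨ p1))=T, ¬p1=F] Δ:[] refutes=False
  v=10: Γ:[p0=T, (p1 ∨ (¬p1 ∨ p1))=T, ¬p1=T] Δ:[] refutes=True  ← countermodel

Result: [1, 0]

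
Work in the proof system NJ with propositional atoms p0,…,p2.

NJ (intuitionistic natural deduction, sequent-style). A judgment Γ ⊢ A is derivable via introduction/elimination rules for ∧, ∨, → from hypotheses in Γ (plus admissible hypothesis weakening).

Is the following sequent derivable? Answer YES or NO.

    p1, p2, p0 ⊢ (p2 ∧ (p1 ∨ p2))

Derivation (root first):
[∧I] p1, p2, p0 ⊢ (p2 ∧ (p1 ∨ p2))
  [Wk] p2, p0 ⊢ p2
    [Ax] p2 ⊢ p2
  [∨I₁] p1 ⊢ (p1 ∨ p2)
    [Ax] p1 ⊢ p1

Result: YES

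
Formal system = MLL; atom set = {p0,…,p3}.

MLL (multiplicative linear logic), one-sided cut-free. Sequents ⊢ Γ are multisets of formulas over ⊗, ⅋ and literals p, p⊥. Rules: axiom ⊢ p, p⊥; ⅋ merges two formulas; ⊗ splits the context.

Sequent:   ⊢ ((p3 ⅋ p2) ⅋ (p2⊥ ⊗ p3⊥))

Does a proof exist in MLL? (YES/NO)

Proof tree:
[⅋]  ⊢ ((p3 ⅋ p2) ⅋ (p2⊥ ⊗ p3⊥))
  [⅋]  ⊢ (p2⊥ ⊗ p3⊥), (p3 ⅋ p2)
    [⊗]  ⊢ p2, p3, (p2⊥ ⊗ p3⊥)
      [Ax]  ⊢ p2, p2⊥
      [Ax]  ⊢ p3, p3⊥

Result: YES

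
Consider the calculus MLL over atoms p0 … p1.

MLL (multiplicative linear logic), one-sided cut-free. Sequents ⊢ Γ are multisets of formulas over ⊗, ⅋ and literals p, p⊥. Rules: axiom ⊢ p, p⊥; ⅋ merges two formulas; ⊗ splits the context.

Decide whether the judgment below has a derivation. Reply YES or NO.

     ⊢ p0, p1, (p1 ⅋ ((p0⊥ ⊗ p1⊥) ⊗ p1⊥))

Proof tree:
[⅋]  ⊢ p0, p1, (p1 ⅋ ((p0⊥ ⊗ p1⊥) ⊗ p1⊥))
  [⊗]  ⊢ p0, p1, p1, ((p0⊥ ⊗ p1⊥) ⊗ p1⊥)
    [⊗]  ⊢ p0, p1, (p0⊥ ⊗ p1⊥)
      [Ax]  ⊢ p0, p0⊥
      [Ax]  ⊢ p1, p1⊥
    [Ax]  ⊢ p1, p1⊥

Result: YES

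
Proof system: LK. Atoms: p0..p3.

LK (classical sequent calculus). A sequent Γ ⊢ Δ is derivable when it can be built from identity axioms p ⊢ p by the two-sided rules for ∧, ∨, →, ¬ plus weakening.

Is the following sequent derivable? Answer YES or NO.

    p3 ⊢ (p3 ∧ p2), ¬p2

Derivation trace:
[¬R] p3 ⊢ (p3 ∧ p2), ¬p2
  [∧R] p2, p3 ⊢ (p3 ∧ p2)
    [Ax] p3 ⊢ p3
    [Ax] p2 ⊢ p2

Result: YES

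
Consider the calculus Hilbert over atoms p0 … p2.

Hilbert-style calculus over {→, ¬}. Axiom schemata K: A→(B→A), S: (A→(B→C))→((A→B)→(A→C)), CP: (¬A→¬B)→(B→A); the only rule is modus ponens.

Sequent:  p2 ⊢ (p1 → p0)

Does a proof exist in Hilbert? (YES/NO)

Truth-table refutation:
  v=000: Γ:[p2=F] Δ:[(p1 → p0)=T] refutes=False
  v=001: Γ:[p2=T] Δ:[(p1 → p0)=T] refutes=False
  v=010: Γ:[p2=F] Δ:[(p1 → p0)=F] refutes=False
  v=011: Γ:[p2=T] Δ:[(p1 → p0)=F] refutes=True  ← countermodel

Result: NO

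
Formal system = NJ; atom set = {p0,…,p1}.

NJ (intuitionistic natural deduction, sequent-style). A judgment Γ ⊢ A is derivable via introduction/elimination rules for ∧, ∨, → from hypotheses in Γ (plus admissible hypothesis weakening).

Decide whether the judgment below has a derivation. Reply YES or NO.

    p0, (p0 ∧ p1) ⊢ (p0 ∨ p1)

Derivation trace:
[Wk] p0, (p0 ∧ p1) ⊢ (p0 ∨ p1)
  [∨I₁] p0 ⊢ (p0 ∨ p1)
    [Ax] p0 ⊢ p0

Result: YES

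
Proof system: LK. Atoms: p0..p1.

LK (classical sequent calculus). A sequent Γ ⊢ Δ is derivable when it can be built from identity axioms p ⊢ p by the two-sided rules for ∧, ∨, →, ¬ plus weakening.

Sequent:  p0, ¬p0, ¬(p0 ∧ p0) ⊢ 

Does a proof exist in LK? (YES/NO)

Proof tree:
[¬L] p0, ¬p0, ¬(p0 ∧ p0) ⊢ 
  [¬L] p0, ¬p0 ⊢ (p0 ∧ p0)
    [WR] p0 ⊢ (p0 ∧ p0), p0
      [∧R] p0 ⊢ (p0 ∧ p0)
        [Ax] p0 ⊢ p0
        [Ax] p0 ⊢ p0

Result: YES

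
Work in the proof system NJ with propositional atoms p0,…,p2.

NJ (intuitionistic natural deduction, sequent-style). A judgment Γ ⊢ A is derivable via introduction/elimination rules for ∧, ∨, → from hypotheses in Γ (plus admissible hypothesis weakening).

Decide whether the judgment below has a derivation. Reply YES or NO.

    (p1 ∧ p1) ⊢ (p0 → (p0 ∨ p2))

Derivation (root first):
[Wk] (p1 ∧ p1) ⊢ (p0 → (p0 ∨ p2))
  [→I]  ⊢ (p0 → (p0 ∨ p2))
    [∨I₁] p0 ⊢ (p0 ∨ p2)
      [Ax] p0 ⊢ p0

Result: YES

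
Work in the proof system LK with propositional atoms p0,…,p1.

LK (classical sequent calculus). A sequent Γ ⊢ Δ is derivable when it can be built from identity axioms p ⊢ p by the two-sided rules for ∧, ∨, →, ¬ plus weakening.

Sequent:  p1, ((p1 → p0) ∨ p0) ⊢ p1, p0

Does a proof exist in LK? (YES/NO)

Derivation trace:
[∨L] p1, ((p1 → p0) ∨ p0) ⊢ p1, p0
  [→L] p1, (p1 → p0) ⊢ p1
    [Ax] p1 ⊢ p1
    [WL] p1, p0 ⊢ p1
      [Ax] p1 ⊢ p1
  [WR] p0 ⊢ p0, p1
    [Ax] p0 ⊢ p0

Result: YES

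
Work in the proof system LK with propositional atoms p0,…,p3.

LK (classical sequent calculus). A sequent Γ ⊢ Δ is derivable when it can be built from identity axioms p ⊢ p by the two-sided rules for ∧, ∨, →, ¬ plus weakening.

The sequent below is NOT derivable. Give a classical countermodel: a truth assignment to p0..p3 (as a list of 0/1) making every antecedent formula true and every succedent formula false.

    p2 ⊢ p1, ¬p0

Enumerate valuations to refute Γ ⊢ Δ:
  v=0000: Γ:[p2=F] Δ:[p1=F, ¬p0=T] refutes=False
  v=0001: Γ:[p2=F] Δ:[p1=F, ¬p0=T] refutes=False
  v=0010: Γ:[p2=T] Δ:[p1=F, ¬p0=T] refutes=False
  v=0011: Γ:[p2=T] Δ:[p1=F, ¬p0=T] refutes=False
  v=0100: Γ:[p2=F] Δ:[p1=T, ¬p0=T] refutes=False
  v=0101: Γ:[p2=F] Δ:[p1=T, ¬p0=T] refutes=False
  v=0110: Γ:[p2=T] Δ:[p1=T, ¬p0=T] refutes=False
  v=0111: Γ:[p2=T] Δ:[p1=T, ¬p0=T] refutes=False
  v=1000: Γ:[p2=F] Δ:[p1=F, ¬p0=F] refutes=False
  v=1001: Γ:[p2=F] Δ:[p1=F, ¬p0=F] refutes=False
  v=1010: Γ:[p2=T] Δ:[p1=F, ¬p0=F] refutes=True  ← countermodel

Result: [1, 0, 1, 0]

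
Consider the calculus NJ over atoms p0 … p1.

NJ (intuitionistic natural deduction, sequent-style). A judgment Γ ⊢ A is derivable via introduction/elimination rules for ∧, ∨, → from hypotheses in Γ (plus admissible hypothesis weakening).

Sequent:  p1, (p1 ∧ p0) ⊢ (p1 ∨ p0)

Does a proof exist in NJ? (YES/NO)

Derivation (root first):
[∨I₁] p1, (p1 ∧ p0) ⊢ (p1 ∨ p0)
  [Wk] p1, (p1 ∧ p0) ⊢ p1
    [Ax] p1 ⊢ p1

Result: YES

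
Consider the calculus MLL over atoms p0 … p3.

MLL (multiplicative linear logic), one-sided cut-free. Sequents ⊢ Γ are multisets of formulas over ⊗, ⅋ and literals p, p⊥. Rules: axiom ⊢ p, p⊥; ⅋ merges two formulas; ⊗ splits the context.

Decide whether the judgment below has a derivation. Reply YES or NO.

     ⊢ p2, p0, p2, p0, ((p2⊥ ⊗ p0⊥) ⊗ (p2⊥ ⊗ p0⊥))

Derivation trace:
[⊗]  ⊢ p2, p0, p2, p0, ((p2⊥ ⊗ p0⊥) ⊗ (p2⊥ ⊗ p0⊥))
  [⊗]  ⊢ p2, p0, (p2⊥ ⊗ p0⊥)
    [Ax]  ⊢ p2, p2⊥
    [Ax]  ⊢ p0, p0⊥
  [⊗]  ⊢ p2, p0, (p2⊥ ⊗ p0⊥)
    [Ax]  ⊢ p2, p2⊥
    [Ax]  ⊢ p0, p0⊥

Result: YES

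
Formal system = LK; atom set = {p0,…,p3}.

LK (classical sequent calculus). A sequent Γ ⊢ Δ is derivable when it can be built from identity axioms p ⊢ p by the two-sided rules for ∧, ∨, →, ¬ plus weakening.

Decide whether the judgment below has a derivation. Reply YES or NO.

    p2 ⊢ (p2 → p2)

Derivation (root first):
[WL] p2 ⊢ (p2 → p2)
  [→R]  ⊢ (p2 → p2)
    [Ax] p2 ⊢ p2

Result: YES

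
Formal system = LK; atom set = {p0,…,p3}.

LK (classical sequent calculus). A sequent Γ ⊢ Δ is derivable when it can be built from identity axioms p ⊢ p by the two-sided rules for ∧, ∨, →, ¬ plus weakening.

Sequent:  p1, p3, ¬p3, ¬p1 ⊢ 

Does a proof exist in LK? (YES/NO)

Derivation trace:
[¬L] p1, p3, ¬p3, ¬p1 ⊢ 
  [¬L] p1, p3, ¬p3 ⊢ p1
    [WL] p1, p3 ⊢ p1, p3
      [WR] p1 ⊢ p1, p3
        [Ax] p1 ⊢ p1

Result: YES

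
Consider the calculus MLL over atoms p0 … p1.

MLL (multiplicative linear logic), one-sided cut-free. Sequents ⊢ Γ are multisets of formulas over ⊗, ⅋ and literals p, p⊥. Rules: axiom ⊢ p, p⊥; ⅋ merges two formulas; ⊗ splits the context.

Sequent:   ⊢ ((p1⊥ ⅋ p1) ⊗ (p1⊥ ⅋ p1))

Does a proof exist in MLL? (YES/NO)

Derivation trace:
[⊗]  ⊢ ((p1⊥ ⅋ p1) ⊗ (p1⊥ ⅋ p1))
  [⅋]  ⊢ (p1⊥ ⅋ p1)
    [Ax]  ⊢ p1, p1⊥
  [⅋]  ⊢ (p1⊥ ⅋ p1)
    [Ax]  ⊢ p1, p1⊥

Result: YES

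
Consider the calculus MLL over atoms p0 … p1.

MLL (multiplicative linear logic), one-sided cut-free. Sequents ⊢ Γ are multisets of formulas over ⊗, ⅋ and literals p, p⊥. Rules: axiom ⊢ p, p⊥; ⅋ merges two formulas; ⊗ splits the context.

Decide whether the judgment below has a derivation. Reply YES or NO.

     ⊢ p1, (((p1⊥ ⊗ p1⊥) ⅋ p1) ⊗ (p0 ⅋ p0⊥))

Derivation (root first):
[⊗]  ⊢ p1, (((p1⊥ ⊗ p1⊥) ⅋ p1) ⊗ (p0 ⅋ p0⊥))
  [⅋]  ⊢ p1, ((p1⊥ ⊗ p1⊥) ⅋ p1)
    [⊗]  ⊢ p1, p1, (p1⊥ ⊗ p1⊥)
      [Ax]  ⊢ p1, p1⊥
      [Ax]  ⊢ p1, p1⊥
  [⅋]  ⊢ (p0 ⅋ p0⊥)
    [Ax]  ⊢ p0, p0⊥

Result: YES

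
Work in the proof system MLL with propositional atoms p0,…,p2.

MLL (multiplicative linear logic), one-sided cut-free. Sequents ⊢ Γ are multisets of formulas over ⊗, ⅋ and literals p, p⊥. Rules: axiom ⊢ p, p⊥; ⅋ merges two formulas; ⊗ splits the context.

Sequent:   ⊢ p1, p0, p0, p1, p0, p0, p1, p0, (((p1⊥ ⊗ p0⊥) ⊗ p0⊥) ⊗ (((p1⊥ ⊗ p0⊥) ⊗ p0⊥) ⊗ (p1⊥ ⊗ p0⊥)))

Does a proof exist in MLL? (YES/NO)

Proof tree:
[⊗]  ⊢ p1, p0, p0, p1, p0, p0, p1, p0, (((p1⊥ ⊗ p0⊥) ⊗ p0⊥) ⊗ (((p1⊥ ⊗ p0⊥) ⊗ p0⊥) ⊗ (p1⊥ ⊗ p0⊥)))
  [⊗]  ⊢ p1, p0, p0, ((p1⊥ ⊗ p0⊥) ⊗ p0⊥)
    [⊗]  ⊢ p1, p0, (p1⊥ ⊗ p0⊥)
      [Ax]  ⊢ p1, p1⊥
      [Ax]  ⊢ p0, p0⊥
    [Ax]  ⊢ p0, p0⊥
  [⊗]  ⊢ p1, p0, p0, p1, p0, (((p1⊥ ⊗ p0⊥) ⊗ p0⊥) ⊗ (p1⊥ ⊗ p0⊥))
    [⊗]  ⊢ p1, p0, p0, ((p1⊥ ⊗ p0⊥) ⊗ p0⊥)
      [⊗]  ⊢ p1, p0, (p1⊥ ⊗ p0⊥)
        [Ax]  ⊢ p1, p1⊥
        [Ax]  ⊢ p0, p0⊥
      [Ax]  ⊢ p0, p0⊥
    [⊗]  ⊢ p1, p0, (p1⊥ ⊗ p0⊥)
      [Ax]  ⊢ p1, p1⊥
      [Ax]  ⊢ p0, p0⊥

Result: YES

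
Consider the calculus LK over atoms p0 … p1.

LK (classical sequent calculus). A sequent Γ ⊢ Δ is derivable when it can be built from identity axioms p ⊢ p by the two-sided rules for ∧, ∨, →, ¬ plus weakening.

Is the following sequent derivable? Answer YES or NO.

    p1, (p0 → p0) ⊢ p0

Enumerate valuations to refute Γ ⊢ Δ:
  v=00: Γ:[p1=F, (p0 → p0)=T] Δ:[p0=F] refutes=False
  v=01: Γ:[p1=T, (p0 → p0)=T] Δ:[p0=F] refutes=True  ← countermodel

Result: NO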